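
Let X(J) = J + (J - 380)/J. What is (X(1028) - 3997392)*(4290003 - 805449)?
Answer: -3578864799047844/257 ≈ -1.3926e+13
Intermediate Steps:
X(J) = J + (-380 + J)/J
(X(1028) - 3997392)*(4290003 - 805449) = ((1 + 1028 - 380/1028) - 3997392)*(4290003 - 805449) = ((1 + 1028 - 380*1/1028) - 3997392)*3484554 = ((1 + 1028 - 95/257) - 3997392)*3484554 = (264358/257 - 3997392)*3484554 = -1027065386/257*3484554 = -3578864799047844/257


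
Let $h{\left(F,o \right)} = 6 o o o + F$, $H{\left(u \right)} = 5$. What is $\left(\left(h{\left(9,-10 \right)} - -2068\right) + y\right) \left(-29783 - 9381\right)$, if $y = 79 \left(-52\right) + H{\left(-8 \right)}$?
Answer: $314330264$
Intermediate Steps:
$h{\left(F,o \right)} = F + 6 o^{3}$ ($h{\left(F,o \right)} = 6 o^{2} o + F = 6 o^{3} + F = F + 6 o^{3}$)
$y = -4103$ ($y = 79 \left(-52\right) + 5 = -4108 + 5 = -4103$)
$\left(\left(h{\left(9,-10 \right)} - -2068\right) + y\right) \left(-29783 - 9381\right) = \left(\left(\left(9 + 6 \left(-10\right)^{3}\right) - -2068\right) - 4103\right) \left(-29783 - 9381\right) = \left(\left(\left(9 + 6 \left(-1000\right)\right) + 2068\right) - 4103\right) \left(-39164\right) = \left(\left(\left(9 - 6000\right) + 2068\right) - 4103\right) \left(-39164\right) = \left(\left(-5991 + 2068\right) - 4103\right) \left(-39164\right) = \left(-3923 - 4103\right) \left(-39164\right) = \left(-8026\right) \left(-39164\right) = 314330264$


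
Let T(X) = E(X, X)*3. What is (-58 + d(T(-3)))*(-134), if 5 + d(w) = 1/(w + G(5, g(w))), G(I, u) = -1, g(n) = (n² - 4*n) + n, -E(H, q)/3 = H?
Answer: 109679/13 ≈ 8436.8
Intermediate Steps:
E(H, q) = -3*H
g(n) = n² - 3*n
T(X) = -9*X (T(X) = -3*X*3 = -9*X)
d(w) = -5 + 1/(-1 + w) (d(w) = -5 + 1/(w - 1) = -5 + 1/(-1 + w))
(-58 + d(T(-3)))*(-134) = (-58 + (6 - (-45)*(-3))/(-1 - 9*(-3)))*(-134) = (-58 + (6 - 5*27)/(-1 + 27))*(-134) = (-58 + (6 - 135)/26)*(-134) = (-58 + (1/26)*(-129))*(-134) = (-58 - 129/26)*(-134) = -1637/26*(-134) = 109679/13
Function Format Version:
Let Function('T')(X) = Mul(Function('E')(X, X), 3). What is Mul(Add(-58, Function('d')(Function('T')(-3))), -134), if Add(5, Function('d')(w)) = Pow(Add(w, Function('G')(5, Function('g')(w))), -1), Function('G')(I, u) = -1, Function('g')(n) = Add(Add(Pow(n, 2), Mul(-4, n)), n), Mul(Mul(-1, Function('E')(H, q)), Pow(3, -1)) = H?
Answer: Rational(109679, 13) ≈ 8436.8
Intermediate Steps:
Function('E')(H, q) = Mul(-3, H)
Function('g')(n) = Add(Pow(n, 2), Mul(-3, n))
Function('T')(X) = Mul(-9, X) (Function('T')(X) = Mul(Mul(-3, X), 3) = Mul(-9, X))
Function('d')(w) = Add(-5, Pow(Add(-1, w), -1)) (Function('d')(w) = Add(-5, Pow(Add(w, -1), -1)) = Add(-5, Pow(Add(-1, w), -1)))
Mul(Add(-58, Function('d')(Function('T')(-3))), -134) = Mul(Add(-58, Mul(Pow(Add(-1, Mul(-9, -3)), -1), Add(6, Mul(-5, Mul(-9, -3))))), -134) = Mul(Add(-58, Mul(Pow(Add(-1, 27), -1), Add(6, Mul(-5, 27)))), -134) = Mul(Add(-58, Mul(Pow(26, -1), Add(6, -135))), -134) = Mul(Add(-58, Mul(Rational(1, 26), -129)), -134) = Mul(Add(-58, Rational(-129, 26)), -134) = Mul(Rational(-1637, 26), -134) = Rational(109679, 13)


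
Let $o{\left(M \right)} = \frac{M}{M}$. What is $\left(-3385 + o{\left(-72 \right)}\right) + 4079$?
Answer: $695$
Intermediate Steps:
$o{\left(M \right)} = 1$
$\left(-3385 + o{\left(-72 \right)}\right) + 4079 = \left(-3385 + 1\right) + 4079 = -3384 + 4079 = 695$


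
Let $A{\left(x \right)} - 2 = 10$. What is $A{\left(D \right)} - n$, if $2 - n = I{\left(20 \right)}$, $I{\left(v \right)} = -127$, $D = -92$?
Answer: $-117$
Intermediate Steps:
$n = 129$ ($n = 2 - -127 = 2 + 127 = 129$)
$A{\left(x \right)} = 12$ ($A{\left(x \right)} = 2 + 10 = 12$)
$A{\left(D \right)} - n = 12 - 129 = -117$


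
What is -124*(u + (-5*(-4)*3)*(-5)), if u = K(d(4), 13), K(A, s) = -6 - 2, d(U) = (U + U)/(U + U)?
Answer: 38192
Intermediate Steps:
d(U) = 1 (d(U) = (2*U)/((2*U)) = (2*U)*(1/(2*U)) = 1)
K(A, s) = -8
u = -8
-124*(u + (-5*(-4)*3)*(-5)) = -124*(-8 + (-5*(-4)*3)*(-5)) = -124*(-8 + (20*3)*(-5)) = -124*(-8 + 60*(-5)) = -124*(-8 - 300) = -124*(-308) = 38192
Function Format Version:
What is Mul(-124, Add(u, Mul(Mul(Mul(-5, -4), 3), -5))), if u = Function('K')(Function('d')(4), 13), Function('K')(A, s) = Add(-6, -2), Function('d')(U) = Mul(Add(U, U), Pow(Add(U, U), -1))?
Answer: 38192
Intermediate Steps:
Function('d')(U) = 1 (Function('d')(U) = Mul(Mul(2, U), Pow(Mul(2, U), -1)) = Mul(Mul(2, U), Mul(Rational(1, 2), Pow(U, -1))) = 1)
Function('K')(A, s) = -8
u = -8
Mul(-124, Add(u, Mul(Mul(Mul(-5, -4), 3), -5))) = Mul(-124, Add(-8, Mul(Mul(Mul(-5, -4), 3), -5))) = Mul(-124, Add(-8, Mul(Mul(20, 3), -5))) = Mul(-124, Add(-8, Mul(60, -5))) = Mul(-124, Add(-8, -300)) = Mul(-124, -308) = 38192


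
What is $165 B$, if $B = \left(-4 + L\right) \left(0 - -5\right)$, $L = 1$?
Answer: $-2475$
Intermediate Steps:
$B = -15$ ($B = \left(-4 + 1\right) \left(0 - -5\right) = - 3 \left(0 + 5\right) = \left(-3\right) 5 = -15$)
$165 B = 165 \left(-15\right) = -2475$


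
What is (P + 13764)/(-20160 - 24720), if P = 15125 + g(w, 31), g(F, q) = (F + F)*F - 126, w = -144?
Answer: -1277/816 ≈ -1.5650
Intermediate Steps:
g(F, q) = -126 + 2*F² (g(F, q) = (2*F)*F - 126 = 2*F² - 126 = -126 + 2*F²)
P = 56471 (P = 15125 + (-126 + 2*(-144)²) = 15125 + (-126 + 2*20736) = 15125 + (-126 + 41472) = 15125 + 41346 = 56471)
(P + 13764)/(-20160 - 24720) = (56471 + 13764)/(-20160 - 24720) = 70235/(-44880) = 70235*(-1/44880) = -1277/816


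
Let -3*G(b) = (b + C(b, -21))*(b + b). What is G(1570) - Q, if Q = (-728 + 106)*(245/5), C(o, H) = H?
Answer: -4772426/3 ≈ -1.5908e+6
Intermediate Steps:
G(b) = -2*b*(-21 + b)/3 (G(b) = -(b - 21)*(b + b)/3 = -(-21 + b)*2*b/3 = -2*b*(-21 + b)/3)
Q = -30478 (Q = -152390/5 = -622*49 = -30478)
G(1570) - Q = (⅔)*1570*(21 - 1*1570) - 1*(-30478) = (⅔)*1570*(21 - 1570) + 30478 = (⅔)*1570*(-1549) + 30478 = -4863860/3 + 30478 = -4772426/3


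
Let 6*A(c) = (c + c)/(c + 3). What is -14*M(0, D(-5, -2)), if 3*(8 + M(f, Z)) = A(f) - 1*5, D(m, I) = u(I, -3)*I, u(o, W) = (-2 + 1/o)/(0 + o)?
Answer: 406/3 ≈ 135.33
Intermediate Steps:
A(c) = c/(3*(3 + c)) (A(c) = ((c + c)/(c + 3))/6 = ((2*c)/(3 + c))/6 = (2*c/(3 + c))/6 = c/(3*(3 + c)))
u(o, W) = (-2 + 1/o)/o
D(m, I) = (1 - 2*I)/I (D(m, I) = ((1 - 2*I)/I**2)*I = (1 - 2*I)/I)
M(f, Z) = -29/3 + f/(9*(3 + f)) (M(f, Z) = -8 + (f/(3*(3 + f)) - 1*5)/3 = -8 + (f/(3*(3 + f)) - 5)/3 = -8 + (-5 + f/(3*(3 + f)))/3 = -8 + (-5/3 + f/(9*(3 + f))) = -29/3 + f/(9*(3 + f)))
-14*M(0, D(-5, -2)) = -14*(-261 - 86*0)/(9*(3 + 0)) = -14*(-261 + 0)/(9*3) = -14*(-261)/(9*3) = -14*(-29/3) = 406/3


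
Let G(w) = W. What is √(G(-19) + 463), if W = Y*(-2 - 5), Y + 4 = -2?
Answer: √505 ≈ 22.472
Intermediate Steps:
Y = -6 (Y = -4 - 2 = -6)
W = 42 (W = -6*(-2 - 5) = -6*(-7) = 42)
G(w) = 42
√(G(-19) + 463) = √(42 + 463) = √505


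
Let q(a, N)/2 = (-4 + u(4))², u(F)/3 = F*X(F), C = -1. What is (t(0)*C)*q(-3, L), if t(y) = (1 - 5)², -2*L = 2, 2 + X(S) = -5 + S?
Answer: -51200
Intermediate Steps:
X(S) = -7 + S (X(S) = -2 + (-5 + S) = -7 + S)
L = -1 (L = -½*2 = -1)
u(F) = 3*F*(-7 + F) (u(F) = 3*(F*(-7 + F)) = 3*F*(-7 + F))
t(y) = 16 (t(y) = (-4)² = 16)
q(a, N) = 3200 (q(a, N) = 2*(-4 + 3*4*(-7 + 4))² = 2*(-4 + 3*4*(-3))² = 2*(-4 - 36)² = 2*(-40)² = 2*1600 = 3200)
(t(0)*C)*q(-3, L) = (16*(-1))*3200 = -16*3200 = -51200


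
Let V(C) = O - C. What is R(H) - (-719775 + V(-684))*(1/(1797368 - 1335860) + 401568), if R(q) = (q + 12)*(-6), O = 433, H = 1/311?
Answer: 20710519318843276763/71764494 ≈ 2.8859e+11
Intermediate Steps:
H = 1/311 ≈ 0.0032154
R(q) = -72 - 6*q (R(q) = (12 + q)*(-6) = -72 - 6*q)
V(C) = 433 - C
R(H) - (-719775 + V(-684))*(1/(1797368 - 1335860) + 401568) = (-72 - 6*1/311) - (-719775 + (433 - 1*(-684)))*(1/(1797368 - 1335860) + 401568) = (-72 - 6/311) - (-719775 + (433 + 684))*(1/461508 + 401568) = -22398/311 - (-719775 + 1117)*(1/461508 + 401568) = -22398/311 - (-718658)*185326844545/461508 = -22398/311 - 1*(-66593309723510305/230754) = -22398/311 + 66593309723510305/230754 = 20710519318843276763/71764494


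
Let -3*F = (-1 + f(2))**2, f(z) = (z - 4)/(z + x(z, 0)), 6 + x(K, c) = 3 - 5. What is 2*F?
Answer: -8/27 ≈ -0.29630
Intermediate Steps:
x(K, c) = -8 (x(K, c) = -6 + (3 - 5) = -6 - 2 = -8)
f(z) = (-4 + z)/(-8 + z) (f(z) = (z - 4)/(z - 8) = (-4 + z)/(-8 + z))
F = -4/27 (F = -(-1 + (-4 + 2)/(-8 + 2))**2/3 = -(-1 - 2/(-6))**2/3 = -(-1 - 1/6*(-2))**2/3 = -(-1 + 1/3)**2/3 = -(-2/3)**2/3 = -1/3*4/9 = -4/27 ≈ -0.14815)
2*F = 2*(-4/27) = -8/27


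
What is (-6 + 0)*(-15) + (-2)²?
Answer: 94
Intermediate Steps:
(-6 + 0)*(-15) + (-2)² = -6*(-15) + 4 = 90 + 4 = 94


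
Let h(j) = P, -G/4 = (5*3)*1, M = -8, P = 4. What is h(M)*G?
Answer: -240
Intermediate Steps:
G = -60 (G = -4*5*3 = -60 ≈ -60.000)
h(j) = 4
h(M)*G = 4*(-60) = -240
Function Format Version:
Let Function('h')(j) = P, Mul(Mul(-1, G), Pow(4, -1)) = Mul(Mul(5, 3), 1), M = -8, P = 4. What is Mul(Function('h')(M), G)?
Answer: -240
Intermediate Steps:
G = -60 (G = Mul(-4, Mul(Mul(5, 3), 1)) = Mul(-4, Mul(15, 1)) = Mul(-4, 15) = -60)
Function('h')(j) = 4
Mul(Function('h')(M), G) = Mul(4, -60) = -240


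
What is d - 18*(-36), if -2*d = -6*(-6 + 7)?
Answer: 651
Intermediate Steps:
d = 3 (d = -(-3)*(-6 + 7) = -(-3) = -½*(-6) = 3)
d - 18*(-36) = 3 - 18*(-36) = 3 + 648 = 651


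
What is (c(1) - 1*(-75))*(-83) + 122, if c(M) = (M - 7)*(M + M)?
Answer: -5107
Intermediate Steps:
c(M) = 2*M*(-7 + M) (c(M) = (-7 + M)*(2*M) = 2*M*(-7 + M))
(c(1) - 1*(-75))*(-83) + 122 = (2*1*(-7 + 1) - 1*(-75))*(-83) + 122 = (2*1*(-6) + 75)*(-83) + 122 = (-12 + 75)*(-83) + 122 = 63*(-83) + 122 = -5229 + 122 = -5107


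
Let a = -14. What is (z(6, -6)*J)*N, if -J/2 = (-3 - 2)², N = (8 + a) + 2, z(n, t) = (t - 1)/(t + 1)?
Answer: 280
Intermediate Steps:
z(n, t) = (-1 + t)/(1 + t)
N = -4 (N = (8 - 14) + 2 = -6 + 2 = -4)
J = -50 (J = -2*(-3 - 2)² = -2*(-5)² = -2*25 = -50)
(z(6, -6)*J)*N = (((-1 - 6)/(1 - 6))*(-50))*(-4) = ((-7/(-5))*(-50))*(-4) = (-⅕*(-7)*(-50))*(-4) = ((7/5)*(-50))*(-4) = -70*(-4) = 280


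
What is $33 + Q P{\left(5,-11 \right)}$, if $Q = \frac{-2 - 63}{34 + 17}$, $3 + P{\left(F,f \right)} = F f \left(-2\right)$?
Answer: $- \frac{5272}{51} \approx -103.37$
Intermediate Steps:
$P{\left(F,f \right)} = -3 - 2 F f$ ($P{\left(F,f \right)} = -3 + F f \left(-2\right) = -3 - 2 F f$)
$Q = - \frac{65}{51} \approx -1.2745$
$33 + Q P{\left(5,-11 \right)} = 33 - \frac{65 \left(-3 - 10 \left(-11\right)\right)}{51} = 33 - \frac{65 \left(-3 + 110\right)}{51} = 33 - \frac{6955}{51} = - \frac{5272}{51}$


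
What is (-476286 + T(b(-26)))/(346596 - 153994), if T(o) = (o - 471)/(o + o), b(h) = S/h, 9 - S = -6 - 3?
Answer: -713918/288903 ≈ -2.4711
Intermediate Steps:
S = 18 (S = 9 - (-6 - 3) = 9 - 1*(-9) = 9 + 9 = 18)
b(h) = 18/h
T(o) = (-471 + o)/(2*o) (T(o) = (-471 + o)/((2*o)) = (-471 + o)*(1/(2*o)) = (-471 + o)/(2*o))
(-476286 + T(b(-26)))/(346596 - 153994) = (-476286 + (-471 + 18/(-26))/(2*((18/(-26)))))/(346596 - 153994) = (-476286 + (-471 + 18*(-1/26))/(2*((18*(-1/26)))))/192602 = (-476286 + (-471 - 9/13)/(2*(-9/13)))*(1/192602) = (-476286 + (½)*(-13/9)*(-6132/13))*(1/192602) = (-476286 + 1022/3)*(1/192602) = -1427836/3*1/192602 = -713918/288903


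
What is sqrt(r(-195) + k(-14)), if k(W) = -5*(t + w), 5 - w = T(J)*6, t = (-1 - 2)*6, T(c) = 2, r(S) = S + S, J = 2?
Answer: I*sqrt(265) ≈ 16.279*I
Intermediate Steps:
r(S) = 2*S
t = -18 (t = -3*6 = -18)
w = -7 (w = 5 - 2*6 = 5 - 1*12 = 5 - 12 = -7)
k(W) = 125 (k(W) = -5*(-18 - 7) = -5*(-25) = 125)
sqrt(r(-195) + k(-14)) = sqrt(2*(-195) + 125) = sqrt(-390 + 125) = sqrt(-265) = I*sqrt(265)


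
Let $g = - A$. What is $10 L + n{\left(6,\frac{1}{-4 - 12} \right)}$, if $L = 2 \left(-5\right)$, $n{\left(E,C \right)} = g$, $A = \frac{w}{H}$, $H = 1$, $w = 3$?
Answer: $-103$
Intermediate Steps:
$A = 3$ ($A = \frac{3}{1} = 3 \cdot 1 = 3$)
$g = -3$ ($g = \left(-1\right) 3 = -3$)
$n{\left(E,C \right)} = -3$
$L = -10$
$10 L + n{\left(6,\frac{1}{-4 - 12} \right)} = 10 \left(-10\right) - 3 = -100 - 3 = -103$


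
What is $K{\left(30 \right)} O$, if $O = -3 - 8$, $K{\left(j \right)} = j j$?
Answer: $-9900$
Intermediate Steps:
$K{\left(j \right)} = j^{2}$
$O = -11$
$K{\left(30 \right)} O = 30^{2} \left(-11\right) = 900 \left(-11\right) = -9900$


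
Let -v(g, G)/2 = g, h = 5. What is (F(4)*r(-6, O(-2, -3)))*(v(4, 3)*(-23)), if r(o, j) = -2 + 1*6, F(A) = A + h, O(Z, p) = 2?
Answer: 6624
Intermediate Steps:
v(g, G) = -2*g
F(A) = 5 + A (F(A) = A + 5 = 5 + A)
r(o, j) = 4 (r(o, j) = -2 + 6 = 4)
(F(4)*r(-6, O(-2, -3)))*(v(4, 3)*(-23)) = ((5 + 4)*4)*(-2*4*(-23)) = (9*4)*(-8*(-23)) = 36*184 = 6624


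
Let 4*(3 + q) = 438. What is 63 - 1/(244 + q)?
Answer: 44161/701 ≈ 62.997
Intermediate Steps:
q = 213/2 (q = -3 + (¼)*438 = -3 + 219/2 = 213/2 ≈ 106.50)
63 - 1/(244 + q) = 63 - 1/(244 + 213/2) = 63 - 1/701/2 = 63 - 1*2/701 = 63 - 2/701 = 44161/701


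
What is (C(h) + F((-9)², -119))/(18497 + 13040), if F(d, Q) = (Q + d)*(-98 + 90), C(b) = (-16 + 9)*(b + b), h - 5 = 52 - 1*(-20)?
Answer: -774/31537 ≈ -0.024543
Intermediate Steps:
h = 77 (h = 5 + (52 - 1*(-20)) = 5 + (52 + 20) = 5 + 72 = 77)
C(b) = -14*b
F(d, Q) = -8*Q - 8*d (F(d, Q) = (Q + d)*(-8) = -8*Q - 8*d)
(C(h) + F((-9)², -119))/(18497 + 13040) = (-14*77 + (-8*(-119) - 8*(-9)²))/(18497 + 13040) = (-1078 + (952 - 8*81))/31537 = (-1078 + (952 - 648))*(1/31537) = (-1078 + 304)*(1/31537) = -774*1/31537 = -774/31537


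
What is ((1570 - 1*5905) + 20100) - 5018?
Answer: 10747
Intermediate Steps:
((1570 - 1*5905) + 20100) - 5018 = ((1570 - 5905) + 20100) - 5018 = (-4335 + 20100) - 5018 = 15765 - 5018 = 10747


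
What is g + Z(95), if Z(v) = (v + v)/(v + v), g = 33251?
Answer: 33252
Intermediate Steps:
Z(v) = 1 (Z(v) = (2*v)/((2*v)) = (2*v)*(1/(2*v)) = 1)
g + Z(95) = 33251 + 1 = 33252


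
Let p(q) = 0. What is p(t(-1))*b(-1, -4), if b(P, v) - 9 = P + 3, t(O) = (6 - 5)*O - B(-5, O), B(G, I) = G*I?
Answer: 0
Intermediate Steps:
t(O) = 6*O (t(O) = (6 - 5)*O - (-5)*O = 1*O + 5*O = O + 5*O = 6*O)
b(P, v) = 12 + P (b(P, v) = 9 + (P + 3) = 9 + (3 + P) = 12 + P)
p(t(-1))*b(-1, -4) = 0*(12 - 1) = 0*11 = 0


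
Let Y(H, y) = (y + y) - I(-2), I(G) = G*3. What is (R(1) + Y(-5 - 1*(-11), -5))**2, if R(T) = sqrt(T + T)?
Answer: (4 - sqrt(2))**2 ≈ 6.6863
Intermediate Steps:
I(G) = 3*G
Y(H, y) = 6 + 2*y (Y(H, y) = (y + y) - 3*(-2) = 2*y - 1*(-6) = 2*y + 6 = 6 + 2*y)
R(T) = sqrt(2)*sqrt(T) (R(T) = sqrt(2*T) = sqrt(2)*sqrt(T))
(R(1) + Y(-5 - 1*(-11), -5))**2 = (sqrt(2)*sqrt(1) + (6 + 2*(-5)))**2 = (sqrt(2)*1 + (6 - 10))**2 = (sqrt(2) - 4)**2 = (-4 + sqrt(2))**2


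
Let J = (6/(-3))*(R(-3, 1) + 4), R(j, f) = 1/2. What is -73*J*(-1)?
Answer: -657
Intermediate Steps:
R(j, f) = ½
J = -9 (J = (6/(-3))*(½ + 4) = (6*(-⅓))*(9/2) = -2*9/2 = -9)
-73*J*(-1) = -73*(-9)*(-1) = 657*(-1) = -657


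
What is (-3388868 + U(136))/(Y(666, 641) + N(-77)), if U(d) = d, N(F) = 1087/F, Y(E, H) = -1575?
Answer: 130466182/61181 ≈ 2132.5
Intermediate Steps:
(-3388868 + U(136))/(Y(666, 641) + N(-77)) = (-3388868 + 136)/(-1575 + 1087/(-77)) = -3388732/(-1575 + 1087*(-1/77)) = -3388732/(-1575 - 1087/77) = -3388732/(-122362/77) = -3388732*(-77/122362) = 130466182/61181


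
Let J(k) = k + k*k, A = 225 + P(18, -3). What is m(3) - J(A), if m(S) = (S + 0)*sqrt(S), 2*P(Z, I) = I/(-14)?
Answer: -39904293/784 + 3*sqrt(3) ≈ -50893.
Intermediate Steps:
P(Z, I) = -I/28 (P(Z, I) = (I/(-14))/2 = (I*(-1/14))/2 = (-I/14)/2 = -I/28)
m(S) = S**(3/2) (m(S) = S*sqrt(S) = S**(3/2))
A = 6303/28 (A = 225 - 1/28*(-3) = 225 + 3/28 = 6303/28 ≈ 225.11)
J(k) = k + k**2
m(3) - J(A) = 3**(3/2) - 6303*(1 + 6303/28)/28 = 3*sqrt(3) - 6303*6331/(28*28) = 3*sqrt(3) - 1*39904293/784 = 3*sqrt(3) - 39904293/784 = -39904293/784 + 3*sqrt(3)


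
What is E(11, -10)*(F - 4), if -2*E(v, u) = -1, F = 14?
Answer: 5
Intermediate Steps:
E(v, u) = ½ (E(v, u) = -½*(-1) = ½)
E(11, -10)*(F - 4) = (14 - 4)/2 = (½)*10 = 5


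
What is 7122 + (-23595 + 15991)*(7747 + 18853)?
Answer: -202259278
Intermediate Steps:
7122 + (-23595 + 15991)*(7747 + 18853) = 7122 - 7604*26600 = 7122 - 202266400 = -202259278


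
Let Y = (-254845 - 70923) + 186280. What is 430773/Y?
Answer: -143591/46496 ≈ -3.0882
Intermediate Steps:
Y = -139488 (Y = -325768 + 186280 = -139488)
430773/Y = 430773/(-139488) = 430773*(-1/139488) = -143591/46496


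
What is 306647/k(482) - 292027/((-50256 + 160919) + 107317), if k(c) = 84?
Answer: 397728469/108990 ≈ 3649.2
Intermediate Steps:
306647/k(482) - 292027/((-50256 + 160919) + 107317) = 306647/84 - 292027/((-50256 + 160919) + 107317) = 306647*(1/84) - 292027/(110663 + 107317) = 306647/84 - 292027/217980 = 397728469/108990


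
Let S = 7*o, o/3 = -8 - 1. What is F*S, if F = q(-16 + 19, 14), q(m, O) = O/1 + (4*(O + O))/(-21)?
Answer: -1638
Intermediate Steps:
o = -27 (o = 3*(-8 - 1) = 3*(-9) = -27)
S = -189 (S = 7*(-27) = -189)
q(m, O) = 13*O/21 (q(m, O) = O*1 + (4*(2*O))*(-1/21) = O + (8*O)*(-1/21) = O - 8*O/21 = 13*O/21)
F = 26/3 (F = (13/21)*14 = 26/3 ≈ 8.6667)
F*S = (26/3)*(-189) = -1638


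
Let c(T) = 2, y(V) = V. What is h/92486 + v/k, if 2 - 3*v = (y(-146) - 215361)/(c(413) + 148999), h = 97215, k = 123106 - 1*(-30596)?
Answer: 1669807216880791/1588568555933379 ≈ 1.0511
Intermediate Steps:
k = 153702 (k = 123106 + 30596 = 153702)
v = 513509/447003 (v = ⅔ - (-146 - 215361)/(3*(2 + 148999)) = ⅔ - (-215507)/(3*149001) = ⅔ - ⅓*(-215507/149001) = ⅔ + 215507/447003 = 513509/447003 ≈ 1.1488)
h/92486 + v/k = 97215/92486 + (513509/447003)/153702 = 97215*(1/92486) + (513509/447003)*(1/153702) = 97215/92486 + 513509/68705255106 = 1669807216880791/1588568555933379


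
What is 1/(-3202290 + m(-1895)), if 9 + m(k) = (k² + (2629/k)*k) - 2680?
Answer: 1/388675 ≈ 2.5728e-6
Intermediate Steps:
m(k) = -60 + k² (m(k) = -9 + ((k² + (2629/k)*k) - 2680) = -9 + ((k² + 2629) - 2680) = -9 + ((2629 + k²) - 2680) = -9 + (-51 + k²) = -60 + k²)
1/(-3202290 + m(-1895)) = 1/(-3202290 + (-60 + (-1895)²)) = 1/(-3202290 + (-60 + 3591025)) = 1/(-3202290 + 3590965) = 1/388675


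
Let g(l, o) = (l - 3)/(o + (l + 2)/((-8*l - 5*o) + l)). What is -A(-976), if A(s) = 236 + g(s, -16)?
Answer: -16548212/55783 ≈ -296.65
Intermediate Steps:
g(l, o) = (-3 + l)/(o + (2 + l)/(-7*l - 5*o))
A(s) = 236 + (240 - 101*s + 7*s²)/(1278 - 113*s) (A(s) = 236 + (-21*s - 15*(-16) + 7*s² + 5*s*(-16))/(-2 - s + 5*(-16)² + 7*s*(-16)) = 236 + (-21*s + 240 + 7*s² - 80*s)/(-2 - s + 5*256 - 112*s) = 236 + (240 - 101*s + 7*s²)/(-2 - s + 1280 - 112*s) = 236 + (240 - 101*s + 7*s²)/(1278 - 113*s))
-A(-976) = -(301848 - 26769*(-976) + 7*(-976)²)/(1278 - 113*(-976)) = -(301848 + 26126544 + 7*952576)/(1278 + 110288) = -(301848 + 26126544 + 6668032)/111566 = -33096424/111566 = -1*16548212/55783 = -16548212/55783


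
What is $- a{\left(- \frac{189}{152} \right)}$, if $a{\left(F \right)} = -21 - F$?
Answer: $\frac{3003}{152} \approx 19.757$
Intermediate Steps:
$- a{\left(- \frac{189}{152} \right)} = - (-21 - - \frac{189}{152}) = - (-21 + \frac{189}{152}) = \left(-1\right) \left(- \frac{3003}{152}\right) = \frac{3003}{152}$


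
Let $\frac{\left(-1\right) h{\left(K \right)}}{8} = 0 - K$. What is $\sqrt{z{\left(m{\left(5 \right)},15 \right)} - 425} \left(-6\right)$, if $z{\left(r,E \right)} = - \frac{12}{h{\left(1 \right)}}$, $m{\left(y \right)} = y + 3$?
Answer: $- 3 i \sqrt{1706} \approx - 123.91 i$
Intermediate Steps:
$h{\left(K \right)} = 8 K$ ($h{\left(K \right)} = - 8 \left(0 - K\right) = - 8 \left(- K\right) = 8 K$)
$m{\left(y \right)} = 3 + y$
$z{\left(r,E \right)} = - \frac{3}{2}$ ($z{\left(r,E \right)} = - \frac{12}{8 \cdot 1} = - \frac{12}{8} = \left(-12\right) \frac{1}{8} = - \frac{3}{2}$)
$\sqrt{z{\left(m{\left(5 \right)},15 \right)} - 425} \left(-6\right) = \sqrt{- \frac{3}{2} - 425} \left(-6\right) = \sqrt{- \frac{853}{2}} \left(-6\right) = \frac{i \sqrt{1706}}{2} \left(-6\right) = - 3 i \sqrt{1706}$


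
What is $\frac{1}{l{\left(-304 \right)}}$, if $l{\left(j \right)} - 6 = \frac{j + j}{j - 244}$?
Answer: $\frac{137}{974} \approx 0.14066$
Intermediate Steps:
$l{\left(j \right)} = 6 + \frac{2 j}{-244 + j}$ ($l{\left(j \right)} = 6 + \frac{j + j}{j - 244} = 6 + \frac{2 j}{-244 + j}$)
$\frac{1}{l{\left(-304 \right)}} = \frac{1}{8 \frac{1}{-244 - 304} \left(-183 - 304\right)} = \frac{1}{8 \frac{1}{-548} \left(-487\right)} = \frac{1}{8 \left(- \frac{1}{548}\right) \left(-487\right)} = \frac{1}{\frac{974}{137}} = \frac{137}{974}$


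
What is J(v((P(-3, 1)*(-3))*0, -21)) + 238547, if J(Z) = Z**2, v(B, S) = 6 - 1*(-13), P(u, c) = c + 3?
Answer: 238908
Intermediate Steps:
P(u, c) = 3 + c
v(B, S) = 19 (v(B, S) = 6 + 13 = 19)
J(v((P(-3, 1)*(-3))*0, -21)) + 238547 = 19**2 + 238547 = 361 + 238547 = 238908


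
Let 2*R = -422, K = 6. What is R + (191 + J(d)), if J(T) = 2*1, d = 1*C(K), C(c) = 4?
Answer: -18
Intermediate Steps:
R = -211 (R = (½)*(-422) = -211)
d = 4 (d = 1*4 = 4)
J(T) = 2
R + (191 + J(d)) = -211 + (191 + 2) = -211 + 193 = -18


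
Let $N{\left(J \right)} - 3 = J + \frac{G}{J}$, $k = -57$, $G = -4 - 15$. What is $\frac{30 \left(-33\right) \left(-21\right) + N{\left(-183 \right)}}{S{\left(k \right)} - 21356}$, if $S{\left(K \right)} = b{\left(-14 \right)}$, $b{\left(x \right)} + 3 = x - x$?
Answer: $- \frac{3771649}{3908697} \approx -0.96494$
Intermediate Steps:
$G = -19$ ($G = -4 - 15 = -19$)
$b{\left(x \right)} = -3$ ($b{\left(x \right)} = -3 + \left(x - x\right) = -3 + 0 = -3$)
$S{\left(K \right)} = -3$
$N{\left(J \right)} = 3 + J - \frac{19}{J}$ ($N{\left(J \right)} = 3 + \left(J - \frac{19}{J}\right) = 3 + J - \frac{19}{J}$)
$\frac{30 \left(-33\right) \left(-21\right) + N{\left(-183 \right)}}{S{\left(k \right)} - 21356} = \frac{30 \left(-33\right) \left(-21\right) - \left(180 - \frac{19}{183}\right)}{-3 - 21356} = \frac{\left(-990\right) \left(-21\right) - \frac{32921}{183}}{-21359} = \left(20790 + \left(3 - 183 + \frac{19}{183}\right)\right) \left(- \frac{1}{21359}\right) = \left(20790 - \frac{32921}{183}\right) \left(- \frac{1}{21359}\right) = \frac{3771649}{183} \left(- \frac{1}{21359}\right) = - \frac{3771649}{3908697}$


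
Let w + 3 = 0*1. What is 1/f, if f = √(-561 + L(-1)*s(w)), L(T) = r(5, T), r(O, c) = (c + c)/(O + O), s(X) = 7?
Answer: -I*√3515/1406 ≈ -0.042167*I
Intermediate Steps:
w = -3 (w = -3 + 0*1 = -3 + 0 = -3)
r(O, c) = c/O (r(O, c) = (2*c)/((2*O)) = (2*c)*(1/(2*O)) = c/O)
L(T) = T/5
f = 2*I*√3515/5 (f = √(-561 + ((⅕)*(-1))*7) = √(-561 - ⅕*7) = √(-561 - 7/5) = √(-2812/5) = 2*I*√3515/5 ≈ 23.715*I)
1/f = 1/(2*I*√3515/5) = -I*√3515/1406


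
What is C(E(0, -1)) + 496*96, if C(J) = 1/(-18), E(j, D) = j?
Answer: 857087/18 ≈ 47616.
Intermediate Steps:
C(J) = -1/18
C(E(0, -1)) + 496*96 = -1/18 + 496*96 = -1/18 + 47616 = 857087/18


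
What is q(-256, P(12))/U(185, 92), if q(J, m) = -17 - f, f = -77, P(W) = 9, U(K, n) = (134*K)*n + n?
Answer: 15/570193 ≈ 2.6307e-5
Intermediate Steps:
U(K, n) = n + 134*K*n (U(K, n) = 134*K*n + n = n + 134*K*n)
q(J, m) = 60 (q(J, m) = -17 - 1*(-77) = -17 + 77 = 60)
q(-256, P(12))/U(185, 92) = 60/((92*(1 + 134*185))) = 60/((92*(1 + 24790))) = 60/((92*24791)) = 60/2280772 = 60*(1/2280772) = 15/570193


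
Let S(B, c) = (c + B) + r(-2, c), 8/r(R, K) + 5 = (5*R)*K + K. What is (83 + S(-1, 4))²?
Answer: 12376324/1681 ≈ 7362.5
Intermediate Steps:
r(R, K) = 8/(-5 + K + 5*K*R) (r(R, K) = 8/(-5 + ((5*R)*K + K)) = 8/(-5 + (5*K*R + K)) = 8/(-5 + (K + 5*K*R)) = 8/(-5 + K + 5*K*R))
S(B, c) = B + c + 8/(-5 - 9*c) (S(B, c) = (c + B) + 8/(-5 + c + 5*c*(-2)) = (B + c) + 8/(-5 + c - 10*c) = (B + c) + 8/(-5 - 9*c) = B + c + 8/(-5 - 9*c))
(83 + S(-1, 4))² = (83 + (-8 + (5 + 9*4)*(-1 + 4))/(5 + 9*4))² = (83 + (-8 + (5 + 36)*3)/(5 + 36))² = (83 + (-8 + 41*3)/41)² = (83 + (-8 + 123)/41)² = (83 + (1/41)*115)² = (83 + 115/41)² = (3518/41)² = 12376324/1681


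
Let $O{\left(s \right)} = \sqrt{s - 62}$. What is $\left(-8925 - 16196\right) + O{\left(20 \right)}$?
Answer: $-25121 + i \sqrt{42} \approx -25121.0 + 6.4807 i$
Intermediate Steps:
$O{\left(s \right)} = \sqrt{-62 + s}$
$\left(-8925 - 16196\right) + O{\left(20 \right)} = \left(-8925 - 16196\right) + \sqrt{-62 + 20} = -25121 + \sqrt{-42} = -25121 + i \sqrt{42}$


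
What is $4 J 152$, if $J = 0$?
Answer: $0$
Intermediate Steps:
$4 J 152 = 4 \cdot 0 \cdot 152 = 0 \cdot 152 = 0$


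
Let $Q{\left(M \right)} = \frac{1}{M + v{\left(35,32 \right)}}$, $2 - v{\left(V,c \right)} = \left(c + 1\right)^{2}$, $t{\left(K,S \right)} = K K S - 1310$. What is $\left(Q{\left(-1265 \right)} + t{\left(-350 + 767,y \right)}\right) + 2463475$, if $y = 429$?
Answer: $\frac{181246404191}{2352} \approx 7.7061 \cdot 10^{7}$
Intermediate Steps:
$t{\left(K,S \right)} = -1310 + S K^{2}$ ($t{\left(K,S \right)} = K^{2} S - 1310 = S K^{2} - 1310 = -1310 + S K^{2}$)
$v{\left(V,c \right)} = 2 - \left(1 + c\right)^{2}$ ($v{\left(V,c \right)} = 2 - \left(c + 1\right)^{2} = 2 - \left(1 + c\right)^{2}$)
$Q{\left(M \right)} = \frac{1}{-1087 + M}$ ($Q{\left(M \right)} = \frac{1}{M + \left(2 - \left(1 + 32\right)^{2}\right)} = \frac{1}{M + \left(2 - 33^{2}\right)} = \frac{1}{M + \left(2 - 1089\right)} = \frac{1}{M - 1087} = \frac{1}{-1087 + M}$)
$\left(Q{\left(-1265 \right)} + t{\left(-350 + 767,y \right)}\right) + 2463475 = \left(\frac{1}{-1087 - 1265} - \left(1310 - 429 \left(-350 + 767\right)^{2}\right)\right) + 2463475 = \left(\frac{1}{-2352} - \left(1310 - 429 \cdot 417^{2}\right)\right) + 2463475 = \left(- \frac{1}{2352} + \left(-1310 + 429 \cdot 173889\right)\right) + 2463475 = \left(- \frac{1}{2352} + \left(-1310 + 74598381\right)\right) + 2463475 = \left(- \frac{1}{2352} + 74597071\right) + 2463475 = \frac{175452310991}{2352} + 2463475 = \frac{181246404191}{2352}$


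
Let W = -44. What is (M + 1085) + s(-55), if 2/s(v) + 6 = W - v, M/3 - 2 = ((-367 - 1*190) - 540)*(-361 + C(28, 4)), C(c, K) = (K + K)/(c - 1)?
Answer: 53467528/45 ≈ 1.1882e+6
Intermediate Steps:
C(c, K) = 2*K/(-1 + c) (C(c, K) = (2*K)/(-1 + c) = 2*K/(-1 + c))
M = 10683737/9 (M = 6 + 3*(((-367 - 1*190) - 540)*(-361 + 2*4/(-1 + 28))) = 6 + 3*(((-367 - 190) - 540)*(-361 + 2*4/27)) = 6 + 3*((-557 - 540)*(-361 + 2*4*(1/27))) = 6 + 3*(-1097*(-361 + 8/27)) = 6 + 3*(-1097*(-9739/27)) = 6 + 3*(10683683/27) = 6 + 10683683/9 = 10683737/9 ≈ 1.1871e+6)
s(v) = 2/(-50 - v) (s(v) = 2/(-6 + (-44 - v)) = 2/(-50 - v))
(M + 1085) + s(-55) = (10683737/9 + 1085) - 2/(50 - 55) = 10693502/9 - 2/(-5) = 10693502/9 - 2*(-⅕) = 10693502/9 + ⅖ = 53467528/45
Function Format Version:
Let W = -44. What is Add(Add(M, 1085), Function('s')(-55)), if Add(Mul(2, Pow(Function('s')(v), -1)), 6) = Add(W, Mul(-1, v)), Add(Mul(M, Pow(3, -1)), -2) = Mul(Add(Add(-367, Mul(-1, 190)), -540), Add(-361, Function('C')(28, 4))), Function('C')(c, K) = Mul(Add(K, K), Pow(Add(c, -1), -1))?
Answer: Rational(53467528, 45) ≈ 1.1882e+6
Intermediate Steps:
Function('C')(c, K) = Mul(2, K, Pow(Add(-1, c), -1)) (Function('C')(c, K) = Mul(Mul(2, K), Pow(Add(-1, c), -1)) = Mul(2, K, Pow(Add(-1, c), -1)))
M = Rational(10683737, 9) (M = Add(6, Mul(3, Mul(Add(Add(-367, Mul(-1, 190)), -540), Add(-361, Mul(2, 4, Pow(Add(-1, 28), -1)))))) = Add(6, Mul(3, Mul(Add(Add(-367, -190), -540), Add(-361, Mul(2, 4, Pow(27, -1)))))) = Add(6, Mul(3, Mul(Add(-557, -540), Add(-361, Mul(2, 4, Rational(1, 27)))))) = Add(6, Mul(3, Mul(-1097, Add(-361, Rational(8, 27))))) = Add(6, Mul(3, Mul(-1097, Rational(-9739, 27)))) = Add(6, Mul(3, Rational(10683683, 27))) = Add(6, Rational(10683683, 9)) = Rational(10683737, 9) ≈ 1.1871e+6)
Function('s')(v) = Mul(2, Pow(Add(-50, Mul(-1, v)), -1)) (Function('s')(v) = Mul(2, Pow(Add(-6, Add(-44, Mul(-1, v))), -1)) = Mul(2, Pow(Add(-50, Mul(-1, v)), -1)))
Add(Add(M, 1085), Function('s')(-55)) = Add(Add(Rational(10683737, 9), 1085), Mul(-2, Pow(Add(50, -55), -1))) = Add(Rational(10693502, 9), Mul(-2, Pow(-5, -1))) = Add(Rational(10693502, 9), Mul(-2, Rational(-1, 5))) = Add(Rational(10693502, 9), Rational(2, 5)) = Rational(53467528, 45)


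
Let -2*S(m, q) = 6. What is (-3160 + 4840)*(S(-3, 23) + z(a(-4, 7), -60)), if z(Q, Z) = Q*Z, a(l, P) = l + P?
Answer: -307440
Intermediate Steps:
S(m, q) = -3 (S(m, q) = -½*6 = -3)
a(l, P) = P + l
(-3160 + 4840)*(S(-3, 23) + z(a(-4, 7), -60)) = (-3160 + 4840)*(-3 + (7 - 4)*(-60)) = 1680*(-3 + 3*(-60)) = 1680*(-3 - 180) = 1680*(-183) = -307440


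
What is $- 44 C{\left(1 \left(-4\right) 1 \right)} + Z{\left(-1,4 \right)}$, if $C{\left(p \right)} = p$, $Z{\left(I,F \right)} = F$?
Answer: $180$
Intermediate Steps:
$- 44 C{\left(1 \left(-4\right) 1 \right)} + Z{\left(-1,4 \right)} = - 44 \cdot 1 \left(-4\right) 1 + 4 = - 44 \left(\left(-4\right) 1\right) + 4 = \left(-44\right) \left(-4\right) + 4 = 176 + 4 = 180$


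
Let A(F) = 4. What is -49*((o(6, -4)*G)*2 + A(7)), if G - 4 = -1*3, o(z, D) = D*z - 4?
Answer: 2548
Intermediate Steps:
o(z, D) = -4 + D*z
G = 1 (G = 4 - 1*3 = 4 - 3 = 1)
-49*((o(6, -4)*G)*2 + A(7)) = -49*(((-4 - 4*6)*1)*2 + 4) = -49*(((-4 - 24)*1)*2 + 4) = -49*(-28*1*2 + 4) = -49*(-28*2 + 4) = -49*(-56 + 4) = -49*(-52) = 2548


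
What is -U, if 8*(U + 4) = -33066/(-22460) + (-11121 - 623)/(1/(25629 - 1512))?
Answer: 3180673781867/89840 ≈ 3.5404e+7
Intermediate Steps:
U = -3180673781867/89840 (U = -4 + (-33066/(-22460) + (-11121 - 623)/(1/(25629 - 1512)))/8 = -4 + (-33066*(-1/22460) - 11744/(1/24117))/8 = -4 + (16533/11230 - 11744/1/24117)/8 = -4 + (16533/11230 - 11744*24117)/8 = -4 + (16533/11230 - 283230048)/8 = -4 + (⅛)*(-3180673422507/11230) = -4 - 3180673422507/89840 = -3180673781867/89840 ≈ -3.5404e+7)
-U = -1*(-3180673781867/89840) = 3180673781867/89840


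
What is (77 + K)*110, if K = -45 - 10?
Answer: 2420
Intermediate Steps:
K = -55
(77 + K)*110 = (77 - 55)*110 = 22*110 = 2420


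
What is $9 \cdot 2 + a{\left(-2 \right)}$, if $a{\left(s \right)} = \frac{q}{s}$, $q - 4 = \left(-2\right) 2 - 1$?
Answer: $\frac{37}{2} \approx 18.5$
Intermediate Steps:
$q = -1$ ($q = 4 - 5 = -1$)
$a{\left(s \right)} = - \frac{1}{s}$
$9 \cdot 2 + a{\left(-2 \right)} = 9 \cdot 2 - \frac{1}{-2} = 18 - - \frac{1}{2} = 18 + \frac{1}{2} = \frac{37}{2}$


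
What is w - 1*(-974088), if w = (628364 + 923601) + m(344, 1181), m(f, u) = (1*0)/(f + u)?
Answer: 2526053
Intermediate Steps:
m(f, u) = 0 (m(f, u) = 0/(f + u) = 0)
w = 1551965 (w = (628364 + 923601) + 0 = 1551965 + 0 = 1551965)
w - 1*(-974088) = 1551965 - 1*(-974088) = 1551965 + 974088 = 2526053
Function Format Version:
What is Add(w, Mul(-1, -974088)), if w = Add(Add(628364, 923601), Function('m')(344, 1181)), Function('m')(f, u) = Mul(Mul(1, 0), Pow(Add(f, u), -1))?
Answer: 2526053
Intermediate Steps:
Function('m')(f, u) = 0 (Function('m')(f, u) = Mul(0, Pow(Add(f, u), -1)) = 0)
w = 1551965 (w = Add(Add(628364, 923601), 0) = Add(1551965, 0) = 1551965)
Add(w, Mul(-1, -974088)) = Add(1551965, Mul(-1, -974088)) = Add(1551965, 974088) = 2526053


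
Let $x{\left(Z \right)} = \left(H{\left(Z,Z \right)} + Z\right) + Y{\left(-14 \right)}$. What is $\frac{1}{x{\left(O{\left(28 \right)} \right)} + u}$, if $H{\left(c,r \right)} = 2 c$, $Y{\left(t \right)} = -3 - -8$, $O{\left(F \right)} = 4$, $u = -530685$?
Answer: $- \frac{1}{530668} \approx -1.8844 \cdot 10^{-6}$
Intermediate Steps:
$Y{\left(t \right)} = 5$ ($Y{\left(t \right)} = -3 + 8 = 5$)
$x{\left(Z \right)} = 5 + 3 Z$ ($x{\left(Z \right)} = \left(2 Z + Z\right) + 5 = 3 Z + 5 = 5 + 3 Z$)
$\frac{1}{x{\left(O{\left(28 \right)} \right)} + u} = \frac{1}{\left(5 + 3 \cdot 4\right) - 530685} = \frac{1}{\left(5 + 12\right) - 530685} = \frac{1}{17 - 530685} = \frac{1}{-530668} = - \frac{1}{530668}$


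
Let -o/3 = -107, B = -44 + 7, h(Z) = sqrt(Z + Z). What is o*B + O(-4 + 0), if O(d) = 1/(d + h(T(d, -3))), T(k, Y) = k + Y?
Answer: -178157/15 - I*sqrt(14)/30 ≈ -11877.0 - 0.12472*I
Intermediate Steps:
T(k, Y) = Y + k
h(Z) = sqrt(2)*sqrt(Z) (h(Z) = sqrt(2*Z) = sqrt(2)*sqrt(Z))
B = -37
O(d) = 1/(d + sqrt(2)*sqrt(-3 + d))
o = 321 (o = -3*(-107) = 321)
o*B + O(-4 + 0) = 321*(-37) + 1/((-4 + 0) + sqrt(2)*sqrt(-3 + (-4 + 0))) = -11877 + 1/(-4 + sqrt(2)*sqrt(-3 - 4)) = -11877 + 1/(-4 + sqrt(2)*sqrt(-7)) = -11877 + 1/(-4 + sqrt(2)*(I*sqrt(7))) = -11877 + 1/(-4 + I*sqrt(14))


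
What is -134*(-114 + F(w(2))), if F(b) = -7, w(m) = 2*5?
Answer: 16214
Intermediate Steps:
w(m) = 10
-134*(-114 + F(w(2))) = -134*(-114 - 7) = -134*(-121) = 16214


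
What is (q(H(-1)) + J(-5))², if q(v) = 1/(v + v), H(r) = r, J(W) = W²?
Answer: 2401/4 ≈ 600.25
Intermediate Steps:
q(v) = 1/(2*v)
(q(H(-1)) + J(-5))² = ((½)/(-1) + (-5)²)² = ((½)*(-1) + 25)² = (-½ + 25)² = (49/2)² = 2401/4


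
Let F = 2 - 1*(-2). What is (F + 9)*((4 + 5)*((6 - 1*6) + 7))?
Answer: 819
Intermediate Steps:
F = 4 (F = 2 + 2 = 4)
(F + 9)*((4 + 5)*((6 - 1*6) + 7)) = (4 + 9)*((4 + 5)*((6 - 1*6) + 7)) = 13*(9*((6 - 6) + 7)) = 13*(9*(0 + 7)) = 13*(9*7) = 13*63 = 819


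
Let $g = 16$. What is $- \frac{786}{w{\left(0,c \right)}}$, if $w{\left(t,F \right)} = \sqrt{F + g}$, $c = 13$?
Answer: $- \frac{786 \sqrt{29}}{29} \approx -145.96$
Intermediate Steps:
$w{\left(t,F \right)} = \sqrt{16 + F}$ ($w{\left(t,F \right)} = \sqrt{F + 16} = \sqrt{16 + F}$)
$- \frac{786}{w{\left(0,c \right)}} = - \frac{786}{\sqrt{16 + 13}} = - \frac{786}{\sqrt{29}} = - 786 \frac{\sqrt{29}}{29} = - \frac{786 \sqrt{29}}{29}$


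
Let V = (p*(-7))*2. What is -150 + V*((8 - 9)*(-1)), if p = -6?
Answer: -66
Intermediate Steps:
V = 84 (V = -6*(-7)*2 = 42*2 = 84)
-150 + V*((8 - 9)*(-1)) = -150 + 84*((8 - 9)*(-1)) = -150 + 84*(-1*(-1)) = -150 + 84*1 = -150 + 84 = -66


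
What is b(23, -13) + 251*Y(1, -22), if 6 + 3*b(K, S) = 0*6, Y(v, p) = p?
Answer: -5524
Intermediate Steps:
b(K, S) = -2 (b(K, S) = -2 + (0*6)/3 = -2 + (⅓)*0 = -2 + 0 = -2)
b(23, -13) + 251*Y(1, -22) = -2 + 251*(-22) = -2 - 5522 = -5524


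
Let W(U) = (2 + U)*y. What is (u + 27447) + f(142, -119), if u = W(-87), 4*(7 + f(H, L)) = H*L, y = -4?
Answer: 47111/2 ≈ 23556.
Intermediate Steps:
f(H, L) = -7 + H*L/4 (f(H, L) = -7 + (H*L)/4 = -7 + H*L/4)
W(U) = -8 - 4*U (W(U) = (2 + U)*(-4) = -8 - 4*U)
u = 340 (u = -8 - 4*(-87) = -8 + 348 = 340)
(u + 27447) + f(142, -119) = (340 + 27447) + (-7 + (1/4)*142*(-119)) = 27787 + (-7 - 8449/2) = 27787 - 8463/2 = 47111/2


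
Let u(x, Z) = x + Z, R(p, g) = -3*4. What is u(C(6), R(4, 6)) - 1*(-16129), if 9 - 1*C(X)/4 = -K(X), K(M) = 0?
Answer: 16153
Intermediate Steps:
R(p, g) = -12
C(X) = 36 (C(X) = 36 - (-4)*0 = 36 - 4*0 = 36 + 0 = 36)
u(x, Z) = Z + x
u(C(6), R(4, 6)) - 1*(-16129) = (-12 + 36) - 1*(-16129) = 24 + 16129 = 16153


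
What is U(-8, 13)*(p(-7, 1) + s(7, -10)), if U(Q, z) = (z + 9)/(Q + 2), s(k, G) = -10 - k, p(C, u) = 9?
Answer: 88/3 ≈ 29.333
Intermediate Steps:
U(Q, z) = (9 + z)/(2 + Q)
U(-8, 13)*(p(-7, 1) + s(7, -10)) = ((9 + 13)/(2 - 8))*(9 + (-10 - 1*7)) = (22/(-6))*(9 + (-10 - 7)) = (-⅙*22)*(9 - 17) = -11/3*(-8) = 88/3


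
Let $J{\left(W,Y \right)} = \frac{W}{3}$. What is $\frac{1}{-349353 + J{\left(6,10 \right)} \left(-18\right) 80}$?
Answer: $- \frac{1}{352233} \approx -2.839 \cdot 10^{-6}$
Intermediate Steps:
$J{\left(W,Y \right)} = \frac{W}{3}$
$\frac{1}{-349353 + J{\left(6,10 \right)} \left(-18\right) 80} = \frac{1}{-349353 + \frac{1}{3} \cdot 6 \left(-18\right) 80} = \frac{1}{-349353 + 2 \left(-18\right) 80} = \frac{1}{-349353 - 2880} = \frac{1}{-352233} = - \frac{1}{352233}$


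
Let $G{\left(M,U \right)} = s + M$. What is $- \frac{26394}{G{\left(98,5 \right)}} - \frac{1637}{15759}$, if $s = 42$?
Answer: $- \frac{208086113}{1103130} \approx -188.63$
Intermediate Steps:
$G{\left(M,U \right)} = 42 + M$
$- \frac{26394}{G{\left(98,5 \right)}} - \frac{1637}{15759} = - \frac{26394}{42 + 98} - \frac{1637}{15759} = - \frac{26394}{140} - \frac{1637}{15759} = \left(-26394\right) \frac{1}{140} - \frac{1637}{15759} = - \frac{13197}{70} - \frac{1637}{15759} = - \frac{208086113}{1103130}$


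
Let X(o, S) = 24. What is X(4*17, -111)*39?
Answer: 936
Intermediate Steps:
X(4*17, -111)*39 = 24*39 = 936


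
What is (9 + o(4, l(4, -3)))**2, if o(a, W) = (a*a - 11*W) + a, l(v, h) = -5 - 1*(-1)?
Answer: 5329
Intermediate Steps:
l(v, h) = -4 (l(v, h) = -5 + 1 = -4)
o(a, W) = a + a**2 - 11*W (o(a, W) = (a**2 - 11*W) + a = a + a**2 - 11*W)
(9 + o(4, l(4, -3)))**2 = (9 + (4 + 4**2 - 11*(-4)))**2 = (9 + (4 + 16 + 44))**2 = (9 + 64)**2 = 73**2 = 5329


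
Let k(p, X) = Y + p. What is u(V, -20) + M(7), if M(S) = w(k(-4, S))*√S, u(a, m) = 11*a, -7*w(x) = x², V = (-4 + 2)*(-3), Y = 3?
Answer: 66 - √7/7 ≈ 65.622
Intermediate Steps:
k(p, X) = 3 + p
V = 6 (V = -2*(-3) = 6)
w(x) = -x²/7
M(S) = -√S/7 (M(S) = (-(3 - 4)²/7)*√S = (-⅐*(-1)²)*√S = (-⅐*1)*√S = -√S/7)
u(V, -20) + M(7) = 11*6 - √7/7 = 66 - √7/7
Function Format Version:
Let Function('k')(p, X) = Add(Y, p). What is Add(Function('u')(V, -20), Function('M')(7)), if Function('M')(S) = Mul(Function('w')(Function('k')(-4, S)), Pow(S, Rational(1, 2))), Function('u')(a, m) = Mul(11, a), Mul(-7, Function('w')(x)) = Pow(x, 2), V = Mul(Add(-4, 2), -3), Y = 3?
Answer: Add(66, Mul(Rational(-1, 7), Pow(7, Rational(1, 2)))) ≈ 65.622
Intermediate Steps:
Function('k')(p, X) = Add(3, p)
V = 6 (V = Mul(-2, -3) = 6)
Function('w')(x) = Mul(Rational(-1, 7), Pow(x, 2))
Function('M')(S) = Mul(Rational(-1, 7), Pow(S, Rational(1, 2))) (Function('M')(S) = Mul(Mul(Rational(-1, 7), Pow(Add(3, -4), 2)), Pow(S, Rational(1, 2))) = Mul(Mul(Rational(-1, 7), Pow(-1, 2)), Pow(S, Rational(1, 2))) = Mul(Mul(Rational(-1, 7), 1), Pow(S, Rational(1, 2))) = Mul(Rational(-1, 7), Pow(S, Rational(1, 2))))
Add(Function('u')(V, -20), Function('M')(7)) = Add(Mul(11, 6), Mul(Rational(-1, 7), Pow(7, Rational(1, 2)))) = Add(66, Mul(Rational(-1, 7), Pow(7, Rational(1, 2))))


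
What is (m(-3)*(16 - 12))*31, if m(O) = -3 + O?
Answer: -744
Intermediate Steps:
(m(-3)*(16 - 12))*31 = ((-3 - 3)*(16 - 12))*31 = -6*4*31 = -24*31 = -744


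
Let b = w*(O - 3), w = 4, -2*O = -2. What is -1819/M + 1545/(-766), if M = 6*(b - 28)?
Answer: 529817/82728 ≈ 6.4043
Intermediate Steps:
O = 1 (O = -½*(-2) = 1)
b = -8 (b = 4*(1 - 3) = 4*(-2) = -8)
M = -216 (M = 6*(-8 - 28) = 6*(-36) = -216)
-1819/M + 1545/(-766) = -1819/(-216) + 1545/(-766) = -1819*(-1/216) + 1545*(-1/766) = 1819/216 - 1545/766 = 529817/82728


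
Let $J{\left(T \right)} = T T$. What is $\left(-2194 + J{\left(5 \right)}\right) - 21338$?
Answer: $-23507$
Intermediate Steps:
$J{\left(T \right)} = T^{2}$
$\left(-2194 + J{\left(5 \right)}\right) - 21338 = \left(-2194 + 5^{2}\right) - 21338 = \left(-2194 + 25\right) - 21338 = -2169 - 21338 = -23507$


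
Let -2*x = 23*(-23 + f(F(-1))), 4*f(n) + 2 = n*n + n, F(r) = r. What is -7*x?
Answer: -7567/4 ≈ -1891.8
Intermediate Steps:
f(n) = -½ + n/4 + n²/4 (f(n) = -½ + (n*n + n)/4 = -½ + (n² + n)/4 = -½ + (n + n²)/4 = -½ + (n/4 + n²/4) = -½ + n/4 + n²/4)
x = 1081/4 (x = -23*(-23 + (-½ + (¼)*(-1) + (¼)*(-1)²))/2 = -23*(-23 + (-½ - ¼ + (¼)*1))/2 = -23*(-23 + (-½ - ¼ + ¼))/2 = -23*(-23 - ½)/2 = -23*(-47)/(2*2) = -½*(-1081/2) = 1081/4 ≈ 270.25)
-7*x = -7*1081/4 = -7567/4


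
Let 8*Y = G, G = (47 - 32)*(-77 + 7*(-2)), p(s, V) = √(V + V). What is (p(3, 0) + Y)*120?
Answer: -20475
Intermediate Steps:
p(s, V) = √2*√V (p(s, V) = √(2*V) = √2*√V)
G = -1365 (G = 15*(-77 - 14) = 15*(-91) = -1365)
Y = -1365/8 (Y = (⅛)*(-1365) = -1365/8 ≈ -170.63)
(p(3, 0) + Y)*120 = (√2*√0 - 1365/8)*120 = (√2*0 - 1365/8)*120 = (0 - 1365/8)*120 = -1365/8*120 = -20475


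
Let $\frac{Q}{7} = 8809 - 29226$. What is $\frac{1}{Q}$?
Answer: $- \frac{1}{142919} \approx -6.997 \cdot 10^{-6}$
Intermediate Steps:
$Q = -142919$ ($Q = 7 \left(8809 - 29226\right) = 7 \left(-20417\right) = -142919$)
$\frac{1}{Q} = \frac{1}{-142919} = - \frac{1}{142919}$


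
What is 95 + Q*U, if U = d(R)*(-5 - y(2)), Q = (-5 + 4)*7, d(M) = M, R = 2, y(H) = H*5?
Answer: 305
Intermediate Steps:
y(H) = 5*H
Q = -7 (Q = -1*7 = -7)
U = -30 (U = 2*(-5 - 5*2) = 2*(-5 - 1*10) = 2*(-5 - 10) = 2*(-15) = -30)
95 + Q*U = 95 - 7*(-30) = 95 + 210 = 305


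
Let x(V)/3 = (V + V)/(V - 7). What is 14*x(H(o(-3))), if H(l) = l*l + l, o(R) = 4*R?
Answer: 11088/125 ≈ 88.704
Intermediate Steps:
H(l) = l + l² (H(l) = l² + l = l + l²)
x(V) = 6*V/(-7 + V) (x(V) = 3*((V + V)/(V - 7)) = 3*((2*V)/(-7 + V)) = 3*(2*V/(-7 + V)) = 6*V/(-7 + V))
14*x(H(o(-3))) = 14*(6*((4*(-3))*(1 + 4*(-3)))/(-7 + (4*(-3))*(1 + 4*(-3)))) = 14*(6*(-12*(1 - 12))/(-7 - 12*(1 - 12))) = 14*(6*(-12*(-11))/(-7 - 12*(-11))) = 14*(6*132/(-7 + 132)) = 14*(6*132/125) = 14*(6*132*(1/125)) = 14*(792/125) = 11088/125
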